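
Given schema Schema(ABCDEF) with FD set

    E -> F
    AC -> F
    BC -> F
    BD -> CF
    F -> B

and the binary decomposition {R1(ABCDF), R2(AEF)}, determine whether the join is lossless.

Common attributes: R1 ∩ R2 = {AF}.
Closure of {AF}: F → B applies, adding B. So (AF)⁺ = {ABF}.
The closure contains neither all of R1 = {ABCDF} nor all of R2 = {AEF}, so the common attributes are not a superkey of either fragment. The join is lossy.

No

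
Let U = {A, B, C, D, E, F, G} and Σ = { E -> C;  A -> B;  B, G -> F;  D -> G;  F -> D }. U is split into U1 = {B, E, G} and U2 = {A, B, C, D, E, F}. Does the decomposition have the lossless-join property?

Common attributes: U1 ∩ U2 = {B, E}.
Closure of {B, E}: E → C applies, adding C. So (B, E)⁺ = {B, C, E}.
The closure contains neither all of U1 = {B, E, G} nor all of U2 = {A, B, C, D, E, F}, so the common attributes are not a superkey of either fragment. The join is lossy.

No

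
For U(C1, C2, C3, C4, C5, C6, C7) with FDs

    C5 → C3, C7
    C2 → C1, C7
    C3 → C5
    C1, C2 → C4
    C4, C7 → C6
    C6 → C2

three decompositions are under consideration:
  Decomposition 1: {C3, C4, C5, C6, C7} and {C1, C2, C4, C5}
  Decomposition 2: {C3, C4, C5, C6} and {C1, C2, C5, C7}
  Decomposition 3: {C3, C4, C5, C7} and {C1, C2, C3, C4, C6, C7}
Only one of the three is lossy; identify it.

Decomposition 1: common = {C4, C5}, closure = {C1, C2, C3, C4, C5, C6, C7} → lossless.
Decomposition 2: common = {C5}, closure = {C3, C5, C7} → lossy.
Decomposition 3: common = {C3, C4, C7}, closure = {C1, C2, C3, C4, C5, C6, C7} → lossless.

Decomposition 2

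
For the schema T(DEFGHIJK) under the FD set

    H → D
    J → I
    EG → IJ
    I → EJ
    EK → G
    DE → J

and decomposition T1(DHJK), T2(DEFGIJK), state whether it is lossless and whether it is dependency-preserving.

lossy but dependency-preserving

Lossless test: (DJK)⁺ = {DEGIJK}, which is a superkey of neither fragment — lossy.
Dependency preservation: every FD's attributes lie within a single fragment, so each can be enforced locally — preserved.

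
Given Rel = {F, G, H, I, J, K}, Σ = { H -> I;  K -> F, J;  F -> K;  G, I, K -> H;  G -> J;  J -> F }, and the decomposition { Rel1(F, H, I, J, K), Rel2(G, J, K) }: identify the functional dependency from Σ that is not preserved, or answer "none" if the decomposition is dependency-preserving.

Check G, I, K → H: no single fragment contains all of {G, H, I, K}, and the restricted closure of {G, I, K} across the fragments never reaches {H}.
H → I is preserved.
K → F, J is preserved.
F → K is preserved.
G → J is preserved.
J → F is preserved.

G, I, K -> H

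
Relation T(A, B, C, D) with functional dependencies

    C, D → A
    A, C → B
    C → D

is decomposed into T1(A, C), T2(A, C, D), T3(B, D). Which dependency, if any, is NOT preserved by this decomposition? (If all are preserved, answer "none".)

A, C → B

Check A, C → B: no single fragment contains all of {A, B, C}, and the restricted closure of {A, C} across the fragments never reaches {B}.
C, D → A is preserved.
C → D is preserved.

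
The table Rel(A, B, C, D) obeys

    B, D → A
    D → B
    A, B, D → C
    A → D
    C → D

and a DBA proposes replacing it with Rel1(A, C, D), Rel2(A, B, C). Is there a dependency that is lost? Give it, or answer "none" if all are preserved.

B, D → A: restricted closure across fragments reaches A.
D → B: restricted closure across fragments reaches B.
A, B, D → C: restricted closure across fragments reaches C.
A → D lies within Rel1.
C → D lies within Rel1.
Every dependency is enforceable on the fragments, so the decomposition is dependency-preserving.

none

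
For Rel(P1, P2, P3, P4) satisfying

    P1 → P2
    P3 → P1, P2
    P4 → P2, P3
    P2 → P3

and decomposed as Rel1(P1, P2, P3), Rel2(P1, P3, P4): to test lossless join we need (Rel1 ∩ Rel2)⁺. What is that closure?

Rel1 ∩ Rel2 = {P1, P3}.
P1 → P2 applies, adding P2
Closure: {P1, P2, P3}.

P1, P2, P3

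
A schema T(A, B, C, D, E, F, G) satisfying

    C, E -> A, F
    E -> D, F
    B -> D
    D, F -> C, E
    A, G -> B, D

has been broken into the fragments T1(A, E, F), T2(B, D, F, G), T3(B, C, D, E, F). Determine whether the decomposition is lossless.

Yes

Chase test. Columns are A, B, C, D, E, F, G; row i has aⱼ where attribute j ∈ Ti, else bᵢⱼ.
Initial tableau (one row per fragment):
  row 1: a1 b12 b13 b14 a5 a6 b17
  row 2: b21 a2 b23 a4 b25 a6 a7
  row 3: b31 a2 a3 a4 a5 a6 b37
Rows 1 and 3 agree on E; apply E→D, F and equate their D, F entries.
Rows 1 and 2 agree on D, F; apply D, F→C, E and equate their C, E entries.
Rows 1 and 3 agree on D, F; apply D, F→C, E and equate their C, E entries.
Rows 1 and 2 agree on C, E; apply C, E→A, F and equate their A, F entries.
Rows 1 and 3 agree on C, E; apply C, E→A, F and equate their A, F entries.
Row 2 is now all distinguished symbols — the join is lossless.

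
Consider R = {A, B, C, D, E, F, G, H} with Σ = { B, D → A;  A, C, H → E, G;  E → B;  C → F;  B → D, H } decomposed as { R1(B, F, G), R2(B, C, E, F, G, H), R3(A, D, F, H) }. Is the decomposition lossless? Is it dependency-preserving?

Lossless test (chase): Rows 1 and 2 agree on B; apply B→D, H and equate their D, H entries. Rows 1 and 2 agree on B, D; apply B, D→A and equate their A entries. No row becomes fully distinguished — the join is lossy.
Dependency preservation: the restricted closure of {B, D} across the fragments never reaches {A}, so B, D → A cannot be enforced without a join — not preserved.

lossy and not dependency-preserving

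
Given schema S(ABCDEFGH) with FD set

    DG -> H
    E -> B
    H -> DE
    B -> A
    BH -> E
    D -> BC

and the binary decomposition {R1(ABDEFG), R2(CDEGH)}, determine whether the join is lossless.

Common attributes: R1 ∩ R2 = {DEG}.
Closure of {DEG}: DG → H applies, adding H; E → B applies, adding B; B → A applies, adding A; D → BC applies, adding C. So (DEG)⁺ = {ABCDEGH}.
This closure contains every attribute of R2, so R1 ∩ R2 → R2. The join is lossless.

Yes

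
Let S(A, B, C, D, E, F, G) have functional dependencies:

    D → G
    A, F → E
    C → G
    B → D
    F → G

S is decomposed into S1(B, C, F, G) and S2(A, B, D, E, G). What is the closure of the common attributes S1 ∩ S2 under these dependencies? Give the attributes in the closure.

B, D, G

S1 ∩ S2 = {B, G}.
B → D applies, adding D
Closure: {B, D, G}.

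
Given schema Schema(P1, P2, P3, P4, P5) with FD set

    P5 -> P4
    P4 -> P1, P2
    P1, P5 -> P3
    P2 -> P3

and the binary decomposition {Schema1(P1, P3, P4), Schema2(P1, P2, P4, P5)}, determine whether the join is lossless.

Common attributes: Schema1 ∩ Schema2 = {P1, P4}.
Closure of {P1, P4}: P4 → P1, P2 applies, adding P2; P2 → P3 applies, adding P3. So (P1, P4)⁺ = {P1, P2, P3, P4}.
This closure contains every attribute of Schema1, so Schema1 ∩ Schema2 → Schema1. The join is lossless.

Yes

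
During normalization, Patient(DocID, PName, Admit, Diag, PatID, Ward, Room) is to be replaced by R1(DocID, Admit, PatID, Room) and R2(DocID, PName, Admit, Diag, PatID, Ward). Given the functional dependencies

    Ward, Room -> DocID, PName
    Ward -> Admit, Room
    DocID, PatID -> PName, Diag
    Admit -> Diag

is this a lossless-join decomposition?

Common attributes: R1 ∩ R2 = {DocID, Admit, PatID}.
Closure of {DocID, Admit, PatID}: DocID, PatID → PName, Diag applies, adding PName, Diag. So (DocID, Admit, PatID)⁺ = {DocID, PName, Admit, Diag, PatID}.
The closure contains neither all of R1 = {DocID, Admit, PatID, Room} nor all of R2 = {DocID, PName, Admit, Diag, PatID, Ward}, so the common attributes are not a superkey of either fragment. The join is lossy.

No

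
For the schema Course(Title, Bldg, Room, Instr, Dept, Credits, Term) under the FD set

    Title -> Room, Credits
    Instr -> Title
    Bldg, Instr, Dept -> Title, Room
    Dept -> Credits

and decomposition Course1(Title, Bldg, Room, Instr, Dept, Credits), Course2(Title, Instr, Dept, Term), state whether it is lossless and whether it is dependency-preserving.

lossy but dependency-preserving

Lossless test: (Title, Instr, Dept)⁺ = {Title, Room, Instr, Dept, Credits}, which is a superkey of neither fragment — lossy.
Dependency preservation: every FD's attributes lie within a single fragment, so each can be enforced locally — preserved.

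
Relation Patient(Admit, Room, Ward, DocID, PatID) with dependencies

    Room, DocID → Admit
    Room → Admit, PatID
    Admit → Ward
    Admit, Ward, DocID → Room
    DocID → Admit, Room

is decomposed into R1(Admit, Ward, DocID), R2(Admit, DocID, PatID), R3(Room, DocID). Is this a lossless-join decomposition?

Chase test. Columns are Admit, Room, Ward, DocID, PatID; row i has aⱼ where attribute j ∈ Ri, else bᵢⱼ.
Initial tableau (one row per fragment):
  row 1: a1 b12 a3 a4 b15
  row 2: a1 b22 b23 a4 a5
  row 3: b31 a2 b33 a4 b35
Rows 1 and 2 agree on Admit; apply Admit→Ward and equate their Ward entries.
Rows 1 and 2 agree on Admit, Ward, DocID; apply Admit, Ward, DocID→Room and equate their Room entries.
Rows 1 and 3 agree on DocID; apply DocID→Admit, Room and equate their Admit, Room entries.
Rows 1 and 2 agree on Room; apply Room→Admit, PatID and equate their Admit, PatID entries.
Rows 1 and 3 agree on Room; apply Room→Admit, PatID and equate their Admit, PatID entries.
Rows 1 and 3 agree on Admit; apply Admit→Ward and equate their Ward entries.
Row 1 is now all distinguished symbols — the join is lossless.

Yes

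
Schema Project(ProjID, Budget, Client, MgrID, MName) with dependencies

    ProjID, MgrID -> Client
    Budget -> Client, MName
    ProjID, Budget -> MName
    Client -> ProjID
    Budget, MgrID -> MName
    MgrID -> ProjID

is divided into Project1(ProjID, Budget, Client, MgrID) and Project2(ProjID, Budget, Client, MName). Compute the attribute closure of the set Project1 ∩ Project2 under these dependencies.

Project1 ∩ Project2 = {ProjID, Budget, Client}.
Budget → Client, MName applies, adding MName
Closure: {ProjID, Budget, Client, MName}.

ProjID, Budget, Client, MName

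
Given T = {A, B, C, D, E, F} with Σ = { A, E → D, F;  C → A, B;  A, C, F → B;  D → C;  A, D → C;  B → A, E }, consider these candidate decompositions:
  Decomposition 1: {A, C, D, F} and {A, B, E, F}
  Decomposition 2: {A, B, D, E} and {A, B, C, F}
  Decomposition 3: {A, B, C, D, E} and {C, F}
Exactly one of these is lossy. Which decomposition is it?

Decomposition 1

Decomposition 1: common = {A, F}, closure = {A, F} → lossy.
Decomposition 2: common = {A, B}, closure = {A, B, C, D, E, F} → lossless.
Decomposition 3: common = {C}, closure = {A, B, C, D, E, F} → lossless.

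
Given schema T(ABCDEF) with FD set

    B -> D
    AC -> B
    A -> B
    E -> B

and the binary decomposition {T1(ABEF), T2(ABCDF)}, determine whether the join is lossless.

Common attributes: T1 ∩ T2 = {ABF}.
Closure of {ABF}: B → D applies, adding D. So (ABF)⁺ = {ABDF}.
The closure contains neither all of T1 = {ABEF} nor all of T2 = {ABCDF}, so the common attributes are not a superkey of either fragment. The join is lossy.

No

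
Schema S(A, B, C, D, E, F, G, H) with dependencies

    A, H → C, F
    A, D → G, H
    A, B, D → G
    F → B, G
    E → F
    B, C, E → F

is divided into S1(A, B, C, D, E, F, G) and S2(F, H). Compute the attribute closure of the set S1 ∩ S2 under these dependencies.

B, F, G

S1 ∩ S2 = {F}.
F → B, G applies, adding B, G
Closure: {B, F, G}.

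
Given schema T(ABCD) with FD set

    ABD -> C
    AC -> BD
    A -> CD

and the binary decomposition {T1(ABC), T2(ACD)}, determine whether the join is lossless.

Yes

Common attributes: T1 ∩ T2 = {AC}.
Closure of {AC}: AC → BD applies, adding BD. So (AC)⁺ = {ABCD}.
This closure contains every attribute of T1, so T1 ∩ T2 → T1. The join is lossless.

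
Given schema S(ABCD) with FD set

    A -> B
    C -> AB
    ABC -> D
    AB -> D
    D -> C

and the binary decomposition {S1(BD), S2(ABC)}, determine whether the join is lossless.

Common attributes: S1 ∩ S2 = {B}.
No dependency enlarges {B}, so (B)⁺ = {B}.
The closure contains neither all of S1 = {BD} nor all of S2 = {ABC}, so the common attributes are not a superkey of either fragment. The join is lossy.

No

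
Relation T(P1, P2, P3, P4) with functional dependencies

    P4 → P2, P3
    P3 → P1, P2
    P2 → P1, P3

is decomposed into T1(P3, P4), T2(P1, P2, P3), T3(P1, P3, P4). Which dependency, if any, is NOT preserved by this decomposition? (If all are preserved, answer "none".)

P4 → P2, P3: restricted closure across fragments reaches P2, P3.
P3 → P1, P2 lies within T2.
P2 → P1, P3 lies within T2.
Every dependency is enforceable on the fragments, so the decomposition is dependency-preserving.

none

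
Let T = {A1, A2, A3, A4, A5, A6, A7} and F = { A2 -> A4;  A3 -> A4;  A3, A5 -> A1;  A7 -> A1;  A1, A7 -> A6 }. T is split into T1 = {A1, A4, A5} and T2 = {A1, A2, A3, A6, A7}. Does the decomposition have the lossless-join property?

Common attributes: T1 ∩ T2 = {A1}.
No dependency enlarges {A1}, so (A1)⁺ = {A1}.
The closure contains neither all of T1 = {A1, A4, A5} nor all of T2 = {A1, A2, A3, A6, A7}, so the common attributes are not a superkey of either fragment. The join is lossy.

No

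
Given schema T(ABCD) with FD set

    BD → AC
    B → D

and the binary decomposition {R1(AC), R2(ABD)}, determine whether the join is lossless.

No

Common attributes: R1 ∩ R2 = {A}.
No dependency enlarges {A}, so (A)⁺ = {A}.
The closure contains neither all of R1 = {AC} nor all of R2 = {ABD}, so the common attributes are not a superkey of either fragment. The join is lossy.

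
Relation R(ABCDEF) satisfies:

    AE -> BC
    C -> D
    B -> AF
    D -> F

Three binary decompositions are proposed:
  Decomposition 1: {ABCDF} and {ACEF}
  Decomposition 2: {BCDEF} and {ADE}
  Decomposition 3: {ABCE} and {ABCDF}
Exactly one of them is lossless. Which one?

Decomposition 1: common = {ACF}, closure = {ACDF} → lossy.
Decomposition 2: common = {DE}, closure = {DEF} → lossy.
Decomposition 3: common = {ABC}, closure = {ABCDF} → lossless.

Decomposition 3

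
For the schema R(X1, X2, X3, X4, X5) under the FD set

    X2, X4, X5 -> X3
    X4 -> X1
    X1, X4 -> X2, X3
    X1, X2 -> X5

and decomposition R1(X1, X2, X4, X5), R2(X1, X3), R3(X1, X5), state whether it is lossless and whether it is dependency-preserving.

Lossless test (chase): applying each FD to every pair of rows produces no changes in the tableau, so no row becomes fully distinguished — the join is lossy.
Dependency preservation: the restricted closure of {X2, X4, X5} across the fragments never reaches {X3}, so X2, X4, X5 → X3 cannot be enforced without a join — not preserved.

lossy and not dependency-preserving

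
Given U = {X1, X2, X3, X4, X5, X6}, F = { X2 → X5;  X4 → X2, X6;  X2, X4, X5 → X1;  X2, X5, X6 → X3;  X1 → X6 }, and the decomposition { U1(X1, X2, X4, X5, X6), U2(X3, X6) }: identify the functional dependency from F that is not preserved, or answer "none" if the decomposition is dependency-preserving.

X2, X5, X6 → X3

Check X2, X5, X6 → X3: no single fragment contains all of {X2, X3, X5, X6}, and the restricted closure of {X2, X5, X6} across the fragments never reaches {X3}.
X2 → X5 is preserved.
X4 → X2, X6 is preserved.
X2, X4, X5 → X1 is preserved.
X1 → X6 is preserved.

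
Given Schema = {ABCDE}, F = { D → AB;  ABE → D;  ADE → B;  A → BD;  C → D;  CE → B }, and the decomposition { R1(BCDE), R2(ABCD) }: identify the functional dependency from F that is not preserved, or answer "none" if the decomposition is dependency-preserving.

D → AB lies within R2.
ABE → D: restricted closure across fragments reaches D.
ADE → B: restricted closure across fragments reaches B.
A → BD lies within R2.
C → D lies within R1.
CE → B lies within R1.
Every dependency is enforceable on the fragments, so the decomposition is dependency-preserving.

none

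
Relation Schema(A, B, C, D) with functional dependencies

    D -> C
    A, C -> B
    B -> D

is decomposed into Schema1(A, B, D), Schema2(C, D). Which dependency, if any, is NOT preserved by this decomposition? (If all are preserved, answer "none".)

Check A, C → B: no single fragment contains all of {A, B, C}, and the restricted closure of {A, C} across the fragments never reaches {B}.
D → C is preserved.
B → D is preserved.

A, C -> B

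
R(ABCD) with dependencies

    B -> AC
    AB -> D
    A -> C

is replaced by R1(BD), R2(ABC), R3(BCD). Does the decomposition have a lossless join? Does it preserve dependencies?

Lossless test (chase): Rows 1 and 2 agree on B; apply B→AC and equate their AC entries. Rows 1 and 3 agree on B; apply B→AC and equate their AC entries. Rows 1 and 2 agree on AB; apply AB→D and equate their D entries. Row 1 is now all distinguished symbols — the join is lossless.
Dependency preservation: AB → D is not contained in any single fragment, but the restricted closure of its left-hand side across the fragments still reaches the right-hand side; the remaining FDs each lie inside some fragment. All dependencies are preserved.

lossless and dependency-preserving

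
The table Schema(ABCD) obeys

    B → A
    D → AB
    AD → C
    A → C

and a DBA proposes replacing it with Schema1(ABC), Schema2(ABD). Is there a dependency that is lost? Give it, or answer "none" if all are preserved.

B → A lies within Schema1.
D → AB lies within Schema2.
AD → C: restricted closure across fragments reaches C.
A → C lies within Schema1.
Every dependency is enforceable on the fragments, so the decomposition is dependency-preserving.

none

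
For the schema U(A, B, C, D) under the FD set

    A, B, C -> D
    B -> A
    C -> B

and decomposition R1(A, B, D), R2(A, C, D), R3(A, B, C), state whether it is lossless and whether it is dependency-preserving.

lossless and dependency-preserving

Lossless test (chase): Rows 2 and 3 agree on C; apply C→B and equate their B entries. Rows 2 and 3 agree on A, B, C; apply A, B, C→D and equate their D entries. Row 2 is now all distinguished symbols — the join is lossless.
Dependency preservation: A, B, C → D is not contained in any single fragment, but the restricted closure of its left-hand side across the fragments still reaches the right-hand side; the remaining FDs each lie inside some fragment. All dependencies are preserved.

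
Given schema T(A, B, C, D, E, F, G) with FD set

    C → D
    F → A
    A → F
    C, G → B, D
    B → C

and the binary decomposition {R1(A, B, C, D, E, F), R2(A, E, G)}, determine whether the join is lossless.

No

Common attributes: R1 ∩ R2 = {A, E}.
Closure of {A, E}: A → F applies, adding F. So (A, E)⁺ = {A, E, F}.
The closure contains neither all of R1 = {A, B, C, D, E, F} nor all of R2 = {A, E, G}, so the common attributes are not a superkey of either fragment. The join is lossy.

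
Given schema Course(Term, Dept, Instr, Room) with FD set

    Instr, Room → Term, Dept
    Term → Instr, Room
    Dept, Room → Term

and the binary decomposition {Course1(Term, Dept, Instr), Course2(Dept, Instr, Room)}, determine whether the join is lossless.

No

Common attributes: Course1 ∩ Course2 = {Dept, Instr}.
No dependency enlarges {Dept, Instr}, so (Dept, Instr)⁺ = {Dept, Instr}.
The closure contains neither all of Course1 = {Term, Dept, Instr} nor all of Course2 = {Dept, Instr, Room}, so the common attributes are not a superkey of either fragment. The join is lossy.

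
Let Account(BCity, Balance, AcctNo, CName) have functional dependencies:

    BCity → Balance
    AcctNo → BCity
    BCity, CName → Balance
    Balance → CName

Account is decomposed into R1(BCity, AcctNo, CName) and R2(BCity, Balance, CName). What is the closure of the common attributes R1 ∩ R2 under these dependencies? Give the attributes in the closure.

R1 ∩ R2 = {BCity, CName}.
BCity → Balance applies, adding Balance
Closure: {BCity, Balance, CName}.

BCity, Balance, CName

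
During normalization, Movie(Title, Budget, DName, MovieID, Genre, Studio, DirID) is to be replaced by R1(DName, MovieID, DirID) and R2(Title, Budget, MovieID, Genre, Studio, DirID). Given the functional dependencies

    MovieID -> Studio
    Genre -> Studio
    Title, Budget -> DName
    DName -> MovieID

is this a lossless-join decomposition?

No

Common attributes: R1 ∩ R2 = {MovieID, DirID}.
Closure of {MovieID, DirID}: MovieID → Studio applies, adding Studio. So (MovieID, DirID)⁺ = {MovieID, Studio, DirID}.
The closure contains neither all of R1 = {DName, MovieID, DirID} nor all of R2 = {Title, Budget, MovieID, Genre, Studio, DirID}, so the common attributes are not a superkey of either fragment. The join is lossy.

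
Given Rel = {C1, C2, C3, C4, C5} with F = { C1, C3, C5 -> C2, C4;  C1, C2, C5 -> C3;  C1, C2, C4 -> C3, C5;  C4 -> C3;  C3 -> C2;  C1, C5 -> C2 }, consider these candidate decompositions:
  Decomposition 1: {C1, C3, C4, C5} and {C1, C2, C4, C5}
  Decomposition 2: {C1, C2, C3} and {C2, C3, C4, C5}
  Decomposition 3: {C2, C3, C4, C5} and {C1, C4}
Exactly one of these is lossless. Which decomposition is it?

Decomposition 1: common = {C1, C4, C5}, closure = {C1, C2, C3, C4, C5} → lossless.
Decomposition 2: common = {C2, C3}, closure = {C2, C3} → lossy.
Decomposition 3: common = {C4}, closure = {C2, C3, C4} → lossy.

Decomposition 1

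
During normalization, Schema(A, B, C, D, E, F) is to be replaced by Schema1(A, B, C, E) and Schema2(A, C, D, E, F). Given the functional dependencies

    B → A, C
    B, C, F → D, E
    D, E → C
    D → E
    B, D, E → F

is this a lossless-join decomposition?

Common attributes: Schema1 ∩ Schema2 = {A, C, E}.
No dependency enlarges {A, C, E}, so (A, C, E)⁺ = {A, C, E}.
The closure contains neither all of Schema1 = {A, B, C, E} nor all of Schema2 = {A, C, D, E, F}, so the common attributes are not a superkey of either fragment. The join is lossy.

No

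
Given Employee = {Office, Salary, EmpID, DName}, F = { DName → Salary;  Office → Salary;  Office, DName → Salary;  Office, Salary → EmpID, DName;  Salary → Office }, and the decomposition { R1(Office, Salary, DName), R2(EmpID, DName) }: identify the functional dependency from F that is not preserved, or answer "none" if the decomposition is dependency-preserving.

DName → Salary lies within R1.
Office → Salary lies within R1.
Office, DName → Salary lies within R1.
Office, Salary → EmpID, DName: restricted closure across fragments reaches EmpID, DName.
Salary → Office lies within R1.
Every dependency is enforceable on the fragments, so the decomposition is dependency-preserving.

none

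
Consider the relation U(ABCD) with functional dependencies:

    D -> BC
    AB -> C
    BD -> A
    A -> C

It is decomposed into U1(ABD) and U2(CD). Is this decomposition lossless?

Yes

Common attributes: U1 ∩ U2 = {D}.
Closure of {D}: D → BC applies, adding BC; BD → A applies, adding A. So (D)⁺ = {ABCD}.
This closure contains every attribute of U1, so U1 ∩ U2 → U1. The join is lossless.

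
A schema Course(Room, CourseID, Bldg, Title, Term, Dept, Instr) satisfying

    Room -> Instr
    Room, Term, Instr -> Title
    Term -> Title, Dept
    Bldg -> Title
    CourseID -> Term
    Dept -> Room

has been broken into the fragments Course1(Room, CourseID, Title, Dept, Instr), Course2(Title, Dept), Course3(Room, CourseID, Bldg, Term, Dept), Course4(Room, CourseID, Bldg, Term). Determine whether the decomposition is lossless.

Yes

Chase test. Columns are Room, CourseID, Bldg, Title, Term, Dept, Instr; row i has aⱼ where attribute j ∈ Coursei, else bᵢⱼ.
Initial tableau (one row per fragment):
  row 1: a1 a2 b13 a4 b15 a6 a7
  row 2: b21 b22 b23 a4 b25 a6 b27
  row 3: a1 a2 a3 b34 a5 a6 b37
  row 4: a1 a2 a3 b44 a5 b46 b47
Rows 1 and 3 agree on Room; apply Room→Instr and equate their Instr entries.
Rows 1 and 4 agree on Room; apply Room→Instr and equate their Instr entries.
Rows 3 and 4 agree on Room, Term, Instr; apply Room, Term, Instr→Title and equate their Title entries.
Rows 3 and 4 agree on Term; apply Term→Title, Dept and equate their Title, Dept entries.
Rows 1 and 3 agree on CourseID; apply CourseID→Term and equate their Term entries.
Rows 1 and 2 agree on Dept; apply Dept→Room and equate their Room entries.
Rows 1 and 2 agree on Room; apply Room→Instr and equate their Instr entries.
Rows 1 and 3 agree on Room, Term, Instr; apply Room, Term, Instr→Title and equate their Title entries.
Row 3 is now all distinguished symbols — the join is lossless.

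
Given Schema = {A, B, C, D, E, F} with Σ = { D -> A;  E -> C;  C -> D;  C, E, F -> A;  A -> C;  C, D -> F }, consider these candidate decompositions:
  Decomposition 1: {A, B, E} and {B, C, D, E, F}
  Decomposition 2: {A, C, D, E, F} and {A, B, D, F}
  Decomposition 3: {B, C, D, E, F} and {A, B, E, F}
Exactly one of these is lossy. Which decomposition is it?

Decomposition 1: common = {B, E}, closure = {A, B, C, D, E, F} → lossless.
Decomposition 2: common = {A, D, F}, closure = {A, C, D, F} → lossy.
Decomposition 3: common = {B, E, F}, closure = {A, B, C, D, E, F} → lossless.

Decomposition 2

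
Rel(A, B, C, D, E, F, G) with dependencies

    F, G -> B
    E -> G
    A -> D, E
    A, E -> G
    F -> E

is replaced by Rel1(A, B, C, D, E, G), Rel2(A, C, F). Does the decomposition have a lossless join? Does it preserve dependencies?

lossy and not dependency-preserving

Lossless test: (A, C)⁺ = {A, C, D, E, G}, which is a superkey of neither fragment — lossy.
Dependency preservation: the restricted closure of {F, G} across the fragments never reaches {B}, so F, G → B cannot be enforced without a join — not preserved.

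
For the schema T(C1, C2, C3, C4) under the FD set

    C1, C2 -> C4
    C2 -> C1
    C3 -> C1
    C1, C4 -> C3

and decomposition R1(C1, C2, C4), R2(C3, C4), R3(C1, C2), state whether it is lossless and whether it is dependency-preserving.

lossy and not dependency-preserving

Lossless test (chase): Rows 1 and 3 agree on C1, C2; apply C1, C2→C4 and equate their C4 entries. Rows 1 and 3 agree on C1, C4; apply C1, C4→C3 and equate their C3 entries. No row becomes fully distinguished — the join is lossy.
Dependency preservation: the restricted closure of {C3} across the fragments never reaches {C1}, so C3 → C1 cannot be enforced without a join — not preserved.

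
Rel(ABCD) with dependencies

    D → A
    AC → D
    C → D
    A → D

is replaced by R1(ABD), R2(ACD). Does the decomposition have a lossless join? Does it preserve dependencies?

lossy but dependency-preserving

Lossless test: (AD)⁺ = {AD}, which is a superkey of neither fragment — lossy.
Dependency preservation: every FD's attributes lie within a single fragment, so each can be enforced locally — preserved.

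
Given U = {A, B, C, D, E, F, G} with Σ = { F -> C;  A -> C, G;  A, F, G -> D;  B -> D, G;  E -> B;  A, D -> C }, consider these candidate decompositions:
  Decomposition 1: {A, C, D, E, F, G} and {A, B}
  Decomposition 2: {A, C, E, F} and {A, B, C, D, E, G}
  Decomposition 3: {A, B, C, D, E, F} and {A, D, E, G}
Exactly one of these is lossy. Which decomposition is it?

Decomposition 1: common = {A}, closure = {A, C, G} → lossy.
Decomposition 2: common = {A, C, E}, closure = {A, B, C, D, E, G} → lossless.
Decomposition 3: common = {A, D, E}, closure = {A, B, C, D, E, G} → lossless.

Decomposition 1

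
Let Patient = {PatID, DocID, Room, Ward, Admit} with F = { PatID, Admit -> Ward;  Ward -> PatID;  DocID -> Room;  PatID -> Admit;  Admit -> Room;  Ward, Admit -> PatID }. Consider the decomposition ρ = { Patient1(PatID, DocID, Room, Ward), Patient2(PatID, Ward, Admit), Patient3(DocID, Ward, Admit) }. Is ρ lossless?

Yes

Chase test. Columns are PatID, DocID, Room, Ward, Admit; row i has aⱼ where attribute j ∈ Patienti, else bᵢⱼ.
Initial tableau (one row per fragment):
  row 1: a1 a2 a3 a4 b15
  row 2: a1 b22 b23 a4 a5
  row 3: b31 a2 b33 a4 a5
Rows 1 and 3 agree on Ward; apply Ward→PatID and equate their PatID entries.
Rows 1 and 3 agree on DocID; apply DocID→Room and equate their Room entries.
Rows 1 and 2 agree on PatID; apply PatID→Admit and equate their Admit entries.
Rows 1 and 2 agree on Admit; apply Admit→Room and equate their Room entries.
Row 1 is now all distinguished symbols — the join is lossless.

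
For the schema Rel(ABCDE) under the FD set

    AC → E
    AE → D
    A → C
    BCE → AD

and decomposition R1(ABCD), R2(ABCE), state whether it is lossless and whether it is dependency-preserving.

lossless and dependency-preserving

Lossless test: (ABC)⁺ = {ABCDE}, which contains all of one fragment — lossless.
Dependency preservation: AE → D; BCE → AD are not contained in any single fragment, but the restricted closure of each left-hand side across the fragments still reaches the right-hand side; the remaining FDs each lie inside some fragment. All dependencies are preserved.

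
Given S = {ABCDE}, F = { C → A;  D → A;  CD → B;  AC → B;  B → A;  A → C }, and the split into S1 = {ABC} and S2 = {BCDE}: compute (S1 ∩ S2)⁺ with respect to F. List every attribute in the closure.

S1 ∩ S2 = {BC}.
C → A applies, adding A
Closure: {ABC}.

ABC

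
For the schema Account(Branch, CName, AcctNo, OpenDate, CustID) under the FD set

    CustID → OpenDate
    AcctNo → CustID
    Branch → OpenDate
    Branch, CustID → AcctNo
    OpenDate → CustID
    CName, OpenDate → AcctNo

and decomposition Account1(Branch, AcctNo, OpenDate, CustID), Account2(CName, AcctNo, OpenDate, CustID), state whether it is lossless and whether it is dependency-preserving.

lossy but dependency-preserving

Lossless test: (AcctNo, OpenDate, CustID)⁺ = {AcctNo, OpenDate, CustID}, which is a superkey of neither fragment — lossy.
Dependency preservation: every FD's attributes lie within a single fragment, so each can be enforced locally — preserved.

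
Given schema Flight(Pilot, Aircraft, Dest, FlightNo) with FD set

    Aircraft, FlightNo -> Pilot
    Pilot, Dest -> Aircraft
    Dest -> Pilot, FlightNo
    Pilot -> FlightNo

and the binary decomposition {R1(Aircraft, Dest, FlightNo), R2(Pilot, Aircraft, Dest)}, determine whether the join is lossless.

Yes

Common attributes: R1 ∩ R2 = {Aircraft, Dest}.
Closure of {Aircraft, Dest}: Dest → Pilot, FlightNo applies, adding Pilot, FlightNo. So (Aircraft, Dest)⁺ = {Pilot, Aircraft, Dest, FlightNo}.
This closure contains every attribute of R1, so R1 ∩ R2 → R1. The join is lossless.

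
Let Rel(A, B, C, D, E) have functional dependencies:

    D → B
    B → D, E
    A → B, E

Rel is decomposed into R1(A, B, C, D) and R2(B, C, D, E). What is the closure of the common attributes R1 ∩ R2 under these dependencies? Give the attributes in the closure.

B, C, D, E

R1 ∩ R2 = {B, C, D}.
B → D, E applies, adding E
Closure: {B, C, D, E}.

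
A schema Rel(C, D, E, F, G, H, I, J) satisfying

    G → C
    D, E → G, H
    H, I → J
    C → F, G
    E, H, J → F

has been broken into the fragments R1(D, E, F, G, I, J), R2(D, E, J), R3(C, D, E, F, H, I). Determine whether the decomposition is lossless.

Chase test. Columns are C, D, E, F, G, H, I, J; row i has aⱼ where attribute j ∈ Ri, else bᵢⱼ.
Initial tableau (one row per fragment):
  row 1: b11 a2 a3 a4 a5 b16 a7 a8
  row 2: b21 a2 a3 b24 b25 b26 b27 a8
  row 3: a1 a2 a3 a4 b35 a6 a7 b38
Rows 1 and 2 agree on D, E; apply D, E→G, H and equate their G, H entries.
Rows 1 and 3 agree on D, E; apply D, E→G, H and equate their G, H entries.
Rows 1 and 3 agree on H, I; apply H, I→J and equate their J entries.
Rows 1 and 2 agree on E, H, J; apply E, H, J→F and equate their F entries.
Rows 1 and 2 agree on G; apply G→C and equate their C entries.
Rows 1 and 3 agree on G; apply G→C and equate their C entries.
Row 1 is now all distinguished symbols — the join is lossless.

Yes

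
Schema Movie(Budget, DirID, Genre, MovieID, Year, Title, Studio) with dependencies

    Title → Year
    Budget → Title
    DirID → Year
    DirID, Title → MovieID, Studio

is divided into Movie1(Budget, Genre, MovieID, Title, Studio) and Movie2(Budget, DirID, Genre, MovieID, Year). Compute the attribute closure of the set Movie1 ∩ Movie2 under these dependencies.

Budget, Genre, MovieID, Year, Title

Movie1 ∩ Movie2 = {Budget, Genre, MovieID}.
Budget → Title applies, adding Title
Title → Year applies, adding Year
Closure: {Budget, Genre, MovieID, Year, Title}.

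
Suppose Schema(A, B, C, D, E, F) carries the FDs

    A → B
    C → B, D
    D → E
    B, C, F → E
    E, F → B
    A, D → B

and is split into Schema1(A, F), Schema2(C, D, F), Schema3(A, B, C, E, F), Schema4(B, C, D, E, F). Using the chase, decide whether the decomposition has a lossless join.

Yes

Chase test. Columns are A, B, C, D, E, F; row i has aⱼ where attribute j ∈ Schemai, else bᵢⱼ.
Initial tableau (one row per fragment):
  row 1: a1 b12 b13 b14 b15 a6
  row 2: b21 b22 a3 a4 b25 a6
  row 3: a1 a2 a3 b34 a5 a6
  row 4: b41 a2 a3 a4 a5 a6
Rows 1 and 3 agree on A; apply A→B and equate their B entries.
Rows 2 and 3 agree on C; apply C→B, D and equate their B, D entries.
Rows 2 and 3 agree on D; apply D→E and equate their E entries.
Row 3 is now all distinguished symbols — the join is lossless.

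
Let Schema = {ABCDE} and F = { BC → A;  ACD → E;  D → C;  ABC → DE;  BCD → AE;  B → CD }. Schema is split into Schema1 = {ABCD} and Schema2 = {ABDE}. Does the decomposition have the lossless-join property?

Common attributes: Schema1 ∩ Schema2 = {ABD}.
Closure of {ABD}: D → C applies, adding C; ABC → DE applies, adding E. So (ABD)⁺ = {ABCDE}.
This closure contains every attribute of Schema1, so Schema1 ∩ Schema2 → Schema1. The join is lossless.

Yes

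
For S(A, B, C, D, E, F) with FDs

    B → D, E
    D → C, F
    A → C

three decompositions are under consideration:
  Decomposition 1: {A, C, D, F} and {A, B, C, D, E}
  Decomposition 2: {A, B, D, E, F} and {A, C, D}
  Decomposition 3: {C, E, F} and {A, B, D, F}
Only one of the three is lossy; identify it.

Decomposition 3

Decomposition 1: common = {A, C, D}, closure = {A, C, D, F} → lossless.
Decomposition 2: common = {A, D}, closure = {A, C, D, F} → lossless.
Decomposition 3: common = {F}, closure = {F} → lossy.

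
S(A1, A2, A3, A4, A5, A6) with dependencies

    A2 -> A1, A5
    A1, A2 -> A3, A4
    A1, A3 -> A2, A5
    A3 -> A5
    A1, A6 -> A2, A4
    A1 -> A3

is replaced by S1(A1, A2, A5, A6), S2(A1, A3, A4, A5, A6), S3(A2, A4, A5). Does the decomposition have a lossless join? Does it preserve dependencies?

Lossless test (chase): Rows 1 and 3 agree on A2; apply A2→A1, A5 and equate their A1, A5 entries. Rows 1 and 3 agree on A1, A2; apply A1, A2→A3, A4 and equate their A3, A4 entries. Rows 1 and 2 agree on A1, A6; apply A1, A6→A2, A4 and equate their A2, A4 entries. Rows 1 and 2 agree on A1; apply A1→A3 and equate their A3 entries. Row 1 is now all distinguished symbols — the join is lossless.
Dependency preservation: A1, A2 → A3, A4; A1, A3 → A2, A5; A1, A6 → A2, A4 are not contained in any single fragment, but the restricted closure of each left-hand side across the fragments still reaches the right-hand side; the remaining FDs each lie inside some fragment. All dependencies are preserved.

lossless and dependency-preserving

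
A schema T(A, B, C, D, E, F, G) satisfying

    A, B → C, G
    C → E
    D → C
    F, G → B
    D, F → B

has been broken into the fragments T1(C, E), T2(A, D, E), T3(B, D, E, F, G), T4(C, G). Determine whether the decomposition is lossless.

No

Chase test. Columns are A, B, C, D, E, F, G; row i has aⱼ where attribute j ∈ Ti, else bᵢⱼ.
Initial tableau (one row per fragment):
  row 1: b11 b12 a3 b14 a5 b16 b17
  row 2: a1 b22 b23 a4 a5 b26 b27
  row 3: b31 a2 b33 a4 a5 a6 a7
  row 4: b41 b42 a3 b44 b45 b46 a7
Rows 1 and 4 agree on C; apply C→E and equate their E entries.
Rows 2 and 3 agree on D; apply D→C and equate their C entries.
No row becomes fully distinguished — the join is lossy.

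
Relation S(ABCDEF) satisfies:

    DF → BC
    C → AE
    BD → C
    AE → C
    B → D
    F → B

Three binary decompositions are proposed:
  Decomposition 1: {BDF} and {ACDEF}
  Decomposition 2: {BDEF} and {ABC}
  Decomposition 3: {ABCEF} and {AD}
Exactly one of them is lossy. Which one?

Decomposition 1: common = {DF}, closure = {ABCDEF} → lossless.
Decomposition 2: common = {B}, closure = {ABCDE} → lossless.
Decomposition 3: common = {A}, closure = {A} → lossy.

Decomposition 3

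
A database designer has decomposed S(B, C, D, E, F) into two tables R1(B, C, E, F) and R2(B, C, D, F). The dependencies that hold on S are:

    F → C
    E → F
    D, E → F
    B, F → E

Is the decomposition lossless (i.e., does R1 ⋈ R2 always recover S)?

Yes

Common attributes: R1 ∩ R2 = {B, C, F}.
Closure of {B, C, F}: B, F → E applies, adding E. So (B, C, F)⁺ = {B, C, E, F}.
This closure contains every attribute of R1, so R1 ∩ R2 → R1. The join is lossless.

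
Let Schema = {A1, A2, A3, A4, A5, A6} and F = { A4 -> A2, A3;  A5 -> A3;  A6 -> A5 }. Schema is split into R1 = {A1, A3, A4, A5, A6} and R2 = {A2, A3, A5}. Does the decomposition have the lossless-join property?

No

Common attributes: R1 ∩ R2 = {A3, A5}.
No dependency enlarges {A3, A5}, so (A3, A5)⁺ = {A3, A5}.
The closure contains neither all of R1 = {A1, A3, A4, A5, A6} nor all of R2 = {A2, A3, A5}, so the common attributes are not a superkey of either fragment. The join is lossy.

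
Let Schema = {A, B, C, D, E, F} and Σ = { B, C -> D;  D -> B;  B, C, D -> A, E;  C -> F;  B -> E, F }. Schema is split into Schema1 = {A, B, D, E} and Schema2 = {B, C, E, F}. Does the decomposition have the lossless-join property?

No

Common attributes: Schema1 ∩ Schema2 = {B, E}.
Closure of {B, E}: B → E, F applies, adding F. So (B, E)⁺ = {B, E, F}.
The closure contains neither all of Schema1 = {A, B, D, E} nor all of Schema2 = {B, C, E, F}, so the common attributes are not a superkey of either fragment. The join is lossy.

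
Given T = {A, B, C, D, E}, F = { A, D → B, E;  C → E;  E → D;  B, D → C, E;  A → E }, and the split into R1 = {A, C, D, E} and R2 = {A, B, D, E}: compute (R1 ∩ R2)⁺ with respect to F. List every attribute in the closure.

A, B, C, D, E

R1 ∩ R2 = {A, D, E}.
A, D → B, E applies, adding B
B, D → C, E applies, adding C
Closure: {A, B, C, D, E}.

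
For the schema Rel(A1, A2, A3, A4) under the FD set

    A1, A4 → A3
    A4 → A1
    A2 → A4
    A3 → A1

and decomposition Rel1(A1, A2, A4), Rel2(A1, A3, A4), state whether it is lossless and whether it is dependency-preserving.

lossless and dependency-preserving

Lossless test: (A1, A4)⁺ = {A1, A3, A4}, which contains all of one fragment — lossless.
Dependency preservation: every FD's attributes lie within a single fragment, so each can be enforced locally — preserved.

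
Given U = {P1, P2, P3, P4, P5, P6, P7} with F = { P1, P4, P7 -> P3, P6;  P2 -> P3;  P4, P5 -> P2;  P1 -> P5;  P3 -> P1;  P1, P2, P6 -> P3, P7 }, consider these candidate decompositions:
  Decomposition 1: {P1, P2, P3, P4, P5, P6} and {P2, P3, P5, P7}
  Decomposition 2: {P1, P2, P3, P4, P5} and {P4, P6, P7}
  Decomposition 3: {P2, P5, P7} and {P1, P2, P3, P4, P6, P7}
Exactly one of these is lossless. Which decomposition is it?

Decomposition 1: common = {P2, P3, P5}, closure = {P1, P2, P3, P5} → lossy.
Decomposition 2: common = {P4}, closure = {P4} → lossy.
Decomposition 3: common = {P2, P7}, closure = {P1, P2, P3, P5, P7} → lossless.

Decomposition 3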